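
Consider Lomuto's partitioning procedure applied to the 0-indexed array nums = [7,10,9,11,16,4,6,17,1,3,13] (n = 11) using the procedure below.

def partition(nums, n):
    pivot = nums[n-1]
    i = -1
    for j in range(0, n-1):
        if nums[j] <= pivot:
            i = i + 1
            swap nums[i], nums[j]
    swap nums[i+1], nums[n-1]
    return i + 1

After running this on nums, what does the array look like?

[7,10,9,11,4,6,1,3,13,17,16]

pivot = nums[10] = 13; i = -1
j=0: nums[0]=7 ≤ 13 → i=0, swap nums[0],nums[0] (no change) → [7,10,9,11,16,4,6,17,1,3,13]
j=1: nums[1]=10 ≤ 13 → i=1, swap nums[1],nums[1] (no change) → [7,10,9,11,16,4,6,17,1,3,13]
j=2: nums[2]=9 ≤ 13 → i=2, swap nums[2],nums[2] (no change) → [7,10,9,11,16,4,6,17,1,3,13]
j=3: nums[3]=11 ≤ 13 → i=3, swap nums[3],nums[3] (no change) → [7,10,9,11,16,4,6,17,1,3,13]
j=4: nums[4]=16 > 13 → no swap
j=5: nums[5]=4 ≤ 13 → i=4, swap nums[4],nums[5] → [7,10,9,11,4,16,6,17,1,3,13]
j=6: nums[6]=6 ≤ 13 → i=5, swap nums[5],nums[6] → [7,10,9,11,4,6,16,17,1,3,13]
j=7: nums[7]=17 > 13 → no swap
j=8: nums[8]=1 ≤ 13 → i=6, swap nums[6],nums[8] → [7,10,9,11,4,6,1,17,16,3,13]
j=9: nums[9]=3 ≤ 13 → i=7, swap nums[7],nums[9] → [7,10,9,11,4,6,1,3,16,17,13]
final swap nums[8],nums[10] → [7,10,9,11,4,6,1,3,13,17,16]; return 8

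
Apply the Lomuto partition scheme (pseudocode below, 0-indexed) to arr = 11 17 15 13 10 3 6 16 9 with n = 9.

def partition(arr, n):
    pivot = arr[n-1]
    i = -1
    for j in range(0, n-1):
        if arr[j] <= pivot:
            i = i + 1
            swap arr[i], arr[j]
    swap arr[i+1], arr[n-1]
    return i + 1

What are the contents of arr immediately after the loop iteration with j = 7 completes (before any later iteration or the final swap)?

pivot=9, i=-1
j=0: 11>9, skip
j=1: 17>9, skip
j=2: 15>9, skip
j=3: 13>9, skip
j=4: 10>9, skip
j=5: 3≤9, i=0, swap(0,5) ⇒ 3 17 15 13 10 11 6 16 9
j=6: 6≤9, i=1, swap(1,6) ⇒ 3 6 15 13 10 11 17 16 9
j=7: 16>9, skip
(after j=7) arr = 3 6 15 13 10 11 17 16 9

3 6 15 13 10 11 17 16 9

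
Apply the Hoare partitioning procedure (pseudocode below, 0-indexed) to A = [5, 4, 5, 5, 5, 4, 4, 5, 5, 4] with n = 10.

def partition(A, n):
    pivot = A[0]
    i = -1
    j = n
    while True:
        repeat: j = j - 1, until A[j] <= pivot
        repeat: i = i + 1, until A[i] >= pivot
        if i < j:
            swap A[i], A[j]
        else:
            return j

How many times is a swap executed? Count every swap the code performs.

4

pivot = A[0] = 5; i = -1, j = 10
j→9 (A[9]=4≤5), i→0 (A[0]=5≥5); i<j, swap → [4, 4, 5, 5, 5, 4, 4, 5, 5, 5]
j→8 (A[8]=5≤5), i→2 (A[2]=5≥5); i<j, swap → [4, 4, 5, 5, 5, 4, 4, 5, 5, 5]
j→7 (A[7]=5≤5), i→3 (A[3]=5≥5); i<j, swap → [4, 4, 5, 5, 5, 4, 4, 5, 5, 5]
j→6 (A[6]=4≤5), i→4 (A[4]=5≥5); i<j, swap → [4, 4, 5, 5, 4, 4, 5, 5, 5, 5]
j→5, i→6; i≥j, return j=5. A = [4, 4, 5, 5, 4, 4, 5, 5, 5, 5]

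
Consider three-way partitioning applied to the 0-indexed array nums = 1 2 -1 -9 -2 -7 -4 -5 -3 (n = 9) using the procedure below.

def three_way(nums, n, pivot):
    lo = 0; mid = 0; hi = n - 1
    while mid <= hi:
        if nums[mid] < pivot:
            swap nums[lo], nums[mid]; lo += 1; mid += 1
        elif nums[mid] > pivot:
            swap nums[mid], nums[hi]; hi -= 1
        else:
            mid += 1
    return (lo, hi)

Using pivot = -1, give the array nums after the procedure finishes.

-3 -5 -9 -2 -7 -4 -1 2 1

pivot = -1; lo=0, mid=0, hi=8
nums[mid]=1>-1: swap nums[0],nums[8]; hi=7 → -3 2 -1 -9 -2 -7 -4 -5 1
nums[mid]=-3<-1: swap nums[0],nums[0]; lo=1,mid=1 → -3 2 -1 -9 -2 -7 -4 -5 1
nums[mid]=2>-1: swap nums[1],nums[7]; hi=6 → -3 -5 -1 -9 -2 -7 -4 2 1
nums[mid]=-5<-1: swap nums[1],nums[1]; lo=2,mid=2 → -3 -5 -1 -9 -2 -7 -4 2 1
nums[mid]=-1=-1: mid=3
nums[mid]=-9<-1: swap nums[2],nums[3]; lo=3,mid=4 → -3 -5 -9 -1 -2 -7 -4 2 1
nums[mid]=-2<-1: swap nums[3],nums[4]; lo=4,mid=5 → -3 -5 -9 -2 -1 -7 -4 2 1
nums[mid]=-7<-1: swap nums[4],nums[5]; lo=5,mid=6 → -3 -5 -9 -2 -7 -1 -4 2 1
nums[mid]=-4<-1: swap nums[5],nums[6]; lo=6,mid=7 → -3 -5 -9 -2 -7 -4 -1 2 1
end: lo=6, hi=6; nums = -3 -5 -9 -2 -7 -4 -1 2 1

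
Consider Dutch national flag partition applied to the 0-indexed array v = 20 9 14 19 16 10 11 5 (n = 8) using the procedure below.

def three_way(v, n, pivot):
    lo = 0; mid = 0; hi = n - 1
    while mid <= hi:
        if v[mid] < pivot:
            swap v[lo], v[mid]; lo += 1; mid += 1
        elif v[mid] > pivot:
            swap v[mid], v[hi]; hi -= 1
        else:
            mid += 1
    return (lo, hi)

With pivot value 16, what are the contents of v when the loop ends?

5 9 14 11 10 16 19 20

lo=0 mid=0 hi=7
20>16: swap(0,7), hi=6 ⇒ 5 9 14 19 16 10 11 20
5<16: swap(0,0), lo=1 mid=1 ⇒ 5 9 14 19 16 10 11 20
9<16: swap(1,1), lo=2 mid=2 ⇒ 5 9 14 19 16 10 11 20
14<16: swap(2,2), lo=3 mid=3 ⇒ 5 9 14 19 16 10 11 20
19>16: swap(3,6), hi=5 ⇒ 5 9 14 11 16 10 19 20
11<16: swap(3,3), lo=4 mid=4 ⇒ 5 9 14 11 16 10 19 20
16=16: mid=5
10<16: swap(4,5), lo=5 mid=6 ⇒ 5 9 14 11 10 16 19 20
done. lo=5 hi=5; v=5 9 14 11 10 16 19 20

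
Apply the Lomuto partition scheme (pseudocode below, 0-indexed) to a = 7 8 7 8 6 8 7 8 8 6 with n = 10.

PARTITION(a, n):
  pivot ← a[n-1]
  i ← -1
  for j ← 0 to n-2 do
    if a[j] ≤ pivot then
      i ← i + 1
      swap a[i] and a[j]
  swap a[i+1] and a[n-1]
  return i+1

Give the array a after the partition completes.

pivot=6, i=-1
j=0: 7>6, skip
j=1: 8>6, skip
j=2: 7>6, skip
j=3: 8>6, skip
j=4: 6≤6, i=0, swap(0,4) ⇒ 6 8 7 8 7 8 7 8 8 6
j=5: 8>6, skip
j=6: 7>6, skip
j=7: 8>6, skip
j=8: 8>6, skip
swap(1,9) ⇒ 6 6 7 8 7 8 7 8 8 8; return 1

6 6 7 8 7 8 7 8 8 8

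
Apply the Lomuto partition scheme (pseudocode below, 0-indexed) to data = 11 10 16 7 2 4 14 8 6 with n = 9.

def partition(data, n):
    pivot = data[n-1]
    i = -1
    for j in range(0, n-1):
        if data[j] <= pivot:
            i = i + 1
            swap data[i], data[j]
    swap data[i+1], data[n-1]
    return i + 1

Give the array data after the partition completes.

pivot=6, i=-1
j=0: 11>6, skip
j=1: 10>6, skip
j=2: 16>6, skip
j=3: 7>6, skip
j=4: 2≤6, i=0, swap(0,4) ⇒ 2 10 16 7 11 4 14 8 6
j=5: 4≤6, i=1, swap(1,5) ⇒ 2 4 16 7 11 10 14 8 6
j=6: 14>6, skip
j=7: 8>6, skip
swap(2,8) ⇒ 2 4 6 7 11 10 14 8 16; return 2

2 4 6 7 11 10 14 8 16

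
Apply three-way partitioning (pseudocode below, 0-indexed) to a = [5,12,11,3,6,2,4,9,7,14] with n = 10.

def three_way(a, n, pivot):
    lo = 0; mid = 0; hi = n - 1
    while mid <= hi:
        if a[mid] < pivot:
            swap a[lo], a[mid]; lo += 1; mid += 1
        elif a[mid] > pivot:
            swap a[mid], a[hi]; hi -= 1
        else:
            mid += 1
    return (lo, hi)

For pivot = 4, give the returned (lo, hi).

(2, 2)

pivot = 4; lo=0, mid=0, hi=9
a[mid]=5>4: swap a[0],a[9]; hi=8 → [14,12,11,3,6,2,4,9,7,5]
a[mid]=14>4: swap a[0],a[8]; hi=7 → [7,12,11,3,6,2,4,9,14,5]
a[mid]=7>4: swap a[0],a[7]; hi=6 → [9,12,11,3,6,2,4,7,14,5]
a[mid]=9>4: swap a[0],a[6]; hi=5 → [4,12,11,3,6,2,9,7,14,5]
a[mid]=4=4: mid=1
a[mid]=12>4: swap a[1],a[5]; hi=4 → [4,2,11,3,6,12,9,7,14,5]
a[mid]=2<4: swap a[0],a[1]; lo=1,mid=2 → [2,4,11,3,6,12,9,7,14,5]
a[mid]=11>4: swap a[2],a[4]; hi=3 → [2,4,6,3,11,12,9,7,14,5]
a[mid]=6>4: swap a[2],a[3]; hi=2 → [2,4,3,6,11,12,9,7,14,5]
a[mid]=3<4: swap a[1],a[2]; lo=2,mid=3 → [2,3,4,6,11,12,9,7,14,5]
end: lo=2, hi=2; a = [2,3,4,6,11,12,9,7,14,5]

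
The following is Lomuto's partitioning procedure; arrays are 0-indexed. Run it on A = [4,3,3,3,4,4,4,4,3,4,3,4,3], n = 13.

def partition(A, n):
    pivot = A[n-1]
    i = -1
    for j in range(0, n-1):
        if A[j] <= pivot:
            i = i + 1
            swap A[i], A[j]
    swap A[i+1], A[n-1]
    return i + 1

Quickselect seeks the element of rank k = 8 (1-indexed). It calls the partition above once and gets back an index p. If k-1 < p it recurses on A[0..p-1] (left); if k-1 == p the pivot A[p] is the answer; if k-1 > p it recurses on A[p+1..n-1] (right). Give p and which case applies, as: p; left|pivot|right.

pivot = A[12] = 3; i = -1
j=0: A[0]=4 > 3 → no swap
j=1: A[1]=3 ≤ 3 → i=0, swap A[0],A[1] → [3,4,3,3,4,4,4,4,3,4,3,4,3]
j=2: A[2]=3 ≤ 3 → i=1, swap A[1],A[2] → [3,3,4,3,4,4,4,4,3,4,3,4,3]
j=3: A[3]=3 ≤ 3 → i=2, swap A[2],A[3] → [3,3,3,4,4,4,4,4,3,4,3,4,3]
j=4: A[4]=4 > 3 → no swap
j=5: A[5]=4 > 3 → no swap
j=6: A[6]=4 > 3 → no swap
j=7: A[7]=4 > 3 → no swap
j=8: A[8]=3 ≤ 3 → i=3, swap A[3],A[8] → [3,3,3,3,4,4,4,4,4,4,3,4,3]
j=9: A[9]=4 > 3 → no swap
j=10: A[10]=3 ≤ 3 → i=4, swap A[4],A[10] → [3,3,3,3,3,4,4,4,4,4,4,4,3]
j=11: A[11]=4 > 3 → no swap
final swap A[5],A[12] → [3,3,3,3,3,3,4,4,4,4,4,4,4]; return 5
p = 5; k-1 = 7 > 5 ⇒ right

5; right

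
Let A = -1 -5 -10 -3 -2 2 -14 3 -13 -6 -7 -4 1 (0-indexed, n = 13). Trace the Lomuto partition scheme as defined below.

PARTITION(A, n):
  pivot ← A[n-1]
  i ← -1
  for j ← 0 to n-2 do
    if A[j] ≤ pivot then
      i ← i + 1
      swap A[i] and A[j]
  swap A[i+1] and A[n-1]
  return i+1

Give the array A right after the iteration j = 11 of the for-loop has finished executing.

-1 -5 -10 -3 -2 -14 -13 -6 -7 -4 2 3 1

pivot=1, i=-1
j=0: -1≤1, i=0, swap(0,0) ⇒ -1 -5 -10 -3 -2 2 -14 3 -13 -6 -7 -4 1
j=1: -5≤1, i=1, swap(1,1) ⇒ -1 -5 -10 -3 -2 2 -14 3 -13 -6 -7 -4 1
j=2: -10≤1, i=2, swap(2,2) ⇒ -1 -5 -10 -3 -2 2 -14 3 -13 -6 -7 -4 1
j=3: -3≤1, i=3, swap(3,3) ⇒ -1 -5 -10 -3 -2 2 -14 3 -13 -6 -7 -4 1
j=4: -2≤1, i=4, swap(4,4) ⇒ -1 -5 -10 -3 -2 2 -14 3 -13 -6 -7 -4 1
j=5: 2>1, skip
j=6: -14≤1, i=5, swap(5,6) ⇒ -1 -5 -10 -3 -2 -14 2 3 -13 -6 -7 -4 1
j=7: 3>1, skip
j=8: -13≤1, i=6, swap(6,8) ⇒ -1 -5 -10 -3 -2 -14 -13 3 2 -6 -7 -4 1
j=9: -6≤1, i=7, swap(7,9) ⇒ -1 -5 -10 -3 -2 -14 -13 -6 2 3 -7 -4 1
j=10: -7≤1, i=8, swap(8,10) ⇒ -1 -5 -10 -3 -2 -14 -13 -6 -7 3 2 -4 1
j=11: -4≤1, i=9, swap(9,11) ⇒ -1 -5 -10 -3 -2 -14 -13 -6 -7 -4 2 3 1
(after j=11) A = -1 -5 -10 -3 -2 -14 -13 -6 -7 -4 2 3 1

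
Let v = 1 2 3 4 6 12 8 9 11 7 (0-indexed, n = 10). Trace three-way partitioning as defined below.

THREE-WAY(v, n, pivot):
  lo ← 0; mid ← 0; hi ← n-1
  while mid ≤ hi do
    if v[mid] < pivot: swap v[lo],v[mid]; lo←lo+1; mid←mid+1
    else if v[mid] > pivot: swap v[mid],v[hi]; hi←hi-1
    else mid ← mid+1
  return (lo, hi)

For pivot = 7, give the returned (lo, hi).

pivot = 7; lo=0, mid=0, hi=9
v[mid]=1<7: swap v[0],v[0]; lo=1,mid=1 → 1 2 3 4 6 12 8 9 11 7
v[mid]=2<7: swap v[1],v[1]; lo=2,mid=2 → 1 2 3 4 6 12 8 9 11 7
v[mid]=3<7: swap v[2],v[2]; lo=3,mid=3 → 1 2 3 4 6 12 8 9 11 7
v[mid]=4<7: swap v[3],v[3]; lo=4,mid=4 → 1 2 3 4 6 12 8 9 11 7
v[mid]=6<7: swap v[4],v[4]; lo=5,mid=5 → 1 2 3 4 6 12 8 9 11 7
v[mid]=12>7: swap v[5],v[9]; hi=8 → 1 2 3 4 6 7 8 9 11 12
v[mid]=7=7: mid=6
v[mid]=8>7: swap v[6],v[8]; hi=7 → 1 2 3 4 6 7 11 9 8 12
v[mid]=11>7: swap v[6],v[7]; hi=6 → 1 2 3 4 6 7 9 11 8 12
v[mid]=9>7: swap v[6],v[6]; hi=5 → 1 2 3 4 6 7 9 11 8 12
end: lo=5, hi=5; v = 1 2 3 4 6 7 9 11 8 12

(5, 5)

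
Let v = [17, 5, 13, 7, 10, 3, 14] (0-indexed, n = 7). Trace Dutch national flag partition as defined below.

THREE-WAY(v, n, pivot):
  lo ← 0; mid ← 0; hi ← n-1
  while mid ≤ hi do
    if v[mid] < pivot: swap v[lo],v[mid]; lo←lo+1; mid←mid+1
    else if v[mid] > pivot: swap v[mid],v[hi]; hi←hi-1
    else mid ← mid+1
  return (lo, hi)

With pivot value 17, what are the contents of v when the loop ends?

pivot = 17; lo=0, mid=0, hi=6
v[mid]=17=17: mid=1
v[mid]=5<17: swap v[0],v[1]; lo=1,mid=2 → [5, 17, 13, 7, 10, 3, 14]
v[mid]=13<17: swap v[1],v[2]; lo=2,mid=3 → [5, 13, 17, 7, 10, 3, 14]
v[mid]=7<17: swap v[2],v[3]; lo=3,mid=4 → [5, 13, 7, 17, 10, 3, 14]
v[mid]=10<17: swap v[3],v[4]; lo=4,mid=5 → [5, 13, 7, 10, 17, 3, 14]
v[mid]=3<17: swap v[4],v[5]; lo=5,mid=6 → [5, 13, 7, 10, 3, 17, 14]
v[mid]=14<17: swap v[5],v[6]; lo=6,mid=7 → [5, 13, 7, 10, 3, 14, 17]
end: lo=6, hi=6; v = [5, 13, 7, 10, 3, 14, 17]

[5, 13, 7, 10, 3, 14, 17]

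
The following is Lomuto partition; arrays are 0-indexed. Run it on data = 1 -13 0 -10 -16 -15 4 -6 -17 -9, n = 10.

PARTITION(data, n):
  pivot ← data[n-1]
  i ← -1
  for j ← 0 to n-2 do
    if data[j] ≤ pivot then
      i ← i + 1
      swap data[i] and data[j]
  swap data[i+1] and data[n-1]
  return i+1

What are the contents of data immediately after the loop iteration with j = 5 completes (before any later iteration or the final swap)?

-13 -10 -16 -15 0 1 4 -6 -17 -9

pivot=-9, i=-1
j=0: 1>-9, skip
j=1: -13≤-9, i=0, swap(0,1) ⇒ -13 1 0 -10 -16 -15 4 -6 -17 -9
j=2: 0>-9, skip
j=3: -10≤-9, i=1, swap(1,3) ⇒ -13 -10 0 1 -16 -15 4 -6 -17 -9
j=4: -16≤-9, i=2, swap(2,4) ⇒ -13 -10 -16 1 0 -15 4 -6 -17 -9
j=5: -15≤-9, i=3, swap(3,5) ⇒ -13 -10 -16 -15 0 1 4 -6 -17 -9
(after j=5) data = -13 -10 -16 -15 0 1 4 -6 -17 -9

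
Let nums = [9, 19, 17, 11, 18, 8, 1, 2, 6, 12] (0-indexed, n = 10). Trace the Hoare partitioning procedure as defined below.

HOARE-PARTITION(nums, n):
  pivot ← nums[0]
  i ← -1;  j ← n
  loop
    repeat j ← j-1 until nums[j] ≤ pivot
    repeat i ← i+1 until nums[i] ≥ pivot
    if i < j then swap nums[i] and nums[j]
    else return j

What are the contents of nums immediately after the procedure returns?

pivot = nums[0] = 9; i = -1, j = 10
j→8 (nums[8]=6≤9), i→0 (nums[0]=9≥9); i<j, swap → [6, 19, 17, 11, 18, 8, 1, 2, 9, 12]
j→7 (nums[7]=2≤9), i→1 (nums[1]=19≥9); i<j, swap → [6, 2, 17, 11, 18, 8, 1, 19, 9, 12]
j→6 (nums[6]=1≤9), i→2 (nums[2]=17≥9); i<j, swap → [6, 2, 1, 11, 18, 8, 17, 19, 9, 12]
j→5 (nums[5]=8≤9), i→3 (nums[3]=11≥9); i<j, swap → [6, 2, 1, 8, 18, 11, 17, 19, 9, 12]
j→3, i→4; i≥j, return j=3. nums = [6, 2, 1, 8, 18, 11, 17, 19, 9, 12]

[6, 2, 1, 8, 18, 11, 17, 19, 9, 12]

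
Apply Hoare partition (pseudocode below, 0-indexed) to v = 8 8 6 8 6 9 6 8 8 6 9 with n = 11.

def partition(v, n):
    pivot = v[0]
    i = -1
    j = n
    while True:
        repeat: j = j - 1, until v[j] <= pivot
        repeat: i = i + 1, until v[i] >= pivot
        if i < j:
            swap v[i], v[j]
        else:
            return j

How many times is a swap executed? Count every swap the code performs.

4

pivot = v[0] = 8; i = -1, j = 11
j→9 (v[9]=6≤8), i→0 (v[0]=8≥8); i<j, swap → 6 8 6 8 6 9 6 8 8 8 9
j→8 (v[8]=8≤8), i→1 (v[1]=8≥8); i<j, swap → 6 8 6 8 6 9 6 8 8 8 9
j→7 (v[7]=8≤8), i→3 (v[3]=8≥8); i<j, swap → 6 8 6 8 6 9 6 8 8 8 9
j→6 (v[6]=6≤8), i→5 (v[5]=9≥8); i<j, swap → 6 8 6 8 6 6 9 8 8 8 9
j→5, i→6; i≥j, return j=5. v = 6 8 6 8 6 6 9 8 8 8 9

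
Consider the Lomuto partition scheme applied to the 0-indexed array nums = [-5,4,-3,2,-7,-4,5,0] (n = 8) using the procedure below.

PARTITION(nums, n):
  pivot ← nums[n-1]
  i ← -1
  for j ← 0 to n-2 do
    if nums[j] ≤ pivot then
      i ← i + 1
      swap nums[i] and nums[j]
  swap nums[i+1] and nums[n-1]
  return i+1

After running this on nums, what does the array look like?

[-5,-3,-7,-4,0,2,5,4]

pivot=0, i=-1
j=0: -5≤0, i=0, swap(0,0) ⇒ [-5,4,-3,2,-7,-4,5,0]
j=1: 4>0, skip
j=2: -3≤0, i=1, swap(1,2) ⇒ [-5,-3,4,2,-7,-4,5,0]
j=3: 2>0, skip
j=4: -7≤0, i=2, swap(2,4) ⇒ [-5,-3,-7,2,4,-4,5,0]
j=5: -4≤0, i=3, swap(3,5) ⇒ [-5,-3,-7,-4,4,2,5,0]
j=6: 5>0, skip
swap(4,7) ⇒ [-5,-3,-7,-4,0,2,5,4]; return 4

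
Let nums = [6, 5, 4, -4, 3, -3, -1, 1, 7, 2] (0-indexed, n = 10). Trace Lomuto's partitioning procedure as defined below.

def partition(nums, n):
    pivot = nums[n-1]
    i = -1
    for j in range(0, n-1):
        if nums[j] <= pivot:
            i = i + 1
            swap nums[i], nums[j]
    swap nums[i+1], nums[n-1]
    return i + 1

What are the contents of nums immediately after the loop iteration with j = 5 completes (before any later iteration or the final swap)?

pivot = nums[9] = 2; i = -1
j=0: nums[0]=6 > 2 → no swap
j=1: nums[1]=5 > 2 → no swap
j=2: nums[2]=4 > 2 → no swap
j=3: nums[3]=-4 ≤ 2 → i=0, swap nums[0],nums[3] → [-4, 5, 4, 6, 3, -3, -1, 1, 7, 2]
j=4: nums[4]=3 > 2 → no swap
j=5: nums[5]=-3 ≤ 2 → i=1, swap nums[1],nums[5] → [-4, -3, 4, 6, 3, 5, -1, 1, 7, 2]
(after j=5) nums = [-4, -3, 4, 6, 3, 5, -1, 1, 7, 2]

[-4, -3, 4, 6, 3, 5, -1, 1, 7, 2]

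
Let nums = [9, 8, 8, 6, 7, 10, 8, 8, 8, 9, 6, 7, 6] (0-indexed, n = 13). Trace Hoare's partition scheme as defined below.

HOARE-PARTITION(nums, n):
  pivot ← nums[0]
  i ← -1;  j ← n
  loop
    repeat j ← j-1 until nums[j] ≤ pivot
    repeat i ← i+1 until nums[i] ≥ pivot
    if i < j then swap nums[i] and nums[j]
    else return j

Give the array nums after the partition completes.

[6, 8, 8, 6, 7, 7, 8, 8, 8, 6, 9, 10, 9]

pivot=9
j stops at 12 (6), i stops at 0 (9); swap ⇒ [6, 8, 8, 6, 7, 10, 8, 8, 8, 9, 6, 7, 9]
j stops at 11 (7), i stops at 5 (10); swap ⇒ [6, 8, 8, 6, 7, 7, 8, 8, 8, 9, 6, 10, 9]
j stops at 10 (6), i stops at 9 (9); swap ⇒ [6, 8, 8, 6, 7, 7, 8, 8, 8, 6, 9, 10, 9]
j stops at 9, i stops at 10; i≥j ⇒ return 9. nums=[6, 8, 8, 6, 7, 7, 8, 8, 8, 6, 9, 10, 9]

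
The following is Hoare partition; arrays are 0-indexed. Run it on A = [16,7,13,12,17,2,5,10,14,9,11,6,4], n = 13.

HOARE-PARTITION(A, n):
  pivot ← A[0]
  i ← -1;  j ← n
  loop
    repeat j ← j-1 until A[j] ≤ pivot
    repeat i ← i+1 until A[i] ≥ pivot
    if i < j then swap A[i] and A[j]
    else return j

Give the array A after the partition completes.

pivot = A[0] = 16; i = -1, j = 13
j→12 (A[12]=4≤16), i→0 (A[0]=16≥16); i<j, swap → [4,7,13,12,17,2,5,10,14,9,11,6,16]
j→11 (A[11]=6≤16), i→4 (A[4]=17≥16); i<j, swap → [4,7,13,12,6,2,5,10,14,9,11,17,16]
j→10, i→11; i≥j, return j=10. A = [4,7,13,12,6,2,5,10,14,9,11,17,16]

[4,7,13,12,6,2,5,10,14,9,11,17,16]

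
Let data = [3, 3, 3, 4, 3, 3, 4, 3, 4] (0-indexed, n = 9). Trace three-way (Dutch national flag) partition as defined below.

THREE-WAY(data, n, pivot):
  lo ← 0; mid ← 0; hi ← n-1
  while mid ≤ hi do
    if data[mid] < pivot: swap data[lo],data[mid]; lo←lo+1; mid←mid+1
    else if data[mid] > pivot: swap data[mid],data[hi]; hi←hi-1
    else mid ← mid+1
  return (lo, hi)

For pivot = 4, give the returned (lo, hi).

lo=0 mid=0 hi=8
3<4: swap(0,0), lo=1 mid=1 ⇒ [3, 3, 3, 4, 3, 3, 4, 3, 4]
3<4: swap(1,1), lo=2 mid=2 ⇒ [3, 3, 3, 4, 3, 3, 4, 3, 4]
3<4: swap(2,2), lo=3 mid=3 ⇒ [3, 3, 3, 4, 3, 3, 4, 3, 4]
4=4: mid=4
3<4: swap(3,4), lo=4 mid=5 ⇒ [3, 3, 3, 3, 4, 3, 4, 3, 4]
3<4: swap(4,5), lo=5 mid=6 ⇒ [3, 3, 3, 3, 3, 4, 4, 3, 4]
4=4: mid=7
3<4: swap(5,7), lo=6 mid=8 ⇒ [3, 3, 3, 3, 3, 3, 4, 4, 4]
4=4: mid=9
done. lo=6 hi=8; data=[3, 3, 3, 3, 3, 3, 4, 4, 4]

(6, 8)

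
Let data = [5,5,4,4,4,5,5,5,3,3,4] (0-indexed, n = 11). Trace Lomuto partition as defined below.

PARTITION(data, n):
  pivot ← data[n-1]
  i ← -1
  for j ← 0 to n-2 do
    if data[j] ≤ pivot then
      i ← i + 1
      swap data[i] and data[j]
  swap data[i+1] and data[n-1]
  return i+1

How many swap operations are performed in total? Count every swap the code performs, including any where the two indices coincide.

6

pivot=4, i=-1
j=0: 5>4, skip
j=1: 5>4, skip
j=2: 4≤4, i=0, swap(0,2) ⇒ [4,5,5,4,4,5,5,5,3,3,4]
j=3: 4≤4, i=1, swap(1,3) ⇒ [4,4,5,5,4,5,5,5,3,3,4]
j=4: 4≤4, i=2, swap(2,4) ⇒ [4,4,4,5,5,5,5,5,3,3,4]
j=5: 5>4, skip
j=6: 5>4, skip
j=7: 5>4, skip
j=8: 3≤4, i=3, swap(3,8) ⇒ [4,4,4,3,5,5,5,5,5,3,4]
j=9: 3≤4, i=4, swap(4,9) ⇒ [4,4,4,3,3,5,5,5,5,5,4]
swap(5,10) ⇒ [4,4,4,3,3,4,5,5,5,5,5]; return 5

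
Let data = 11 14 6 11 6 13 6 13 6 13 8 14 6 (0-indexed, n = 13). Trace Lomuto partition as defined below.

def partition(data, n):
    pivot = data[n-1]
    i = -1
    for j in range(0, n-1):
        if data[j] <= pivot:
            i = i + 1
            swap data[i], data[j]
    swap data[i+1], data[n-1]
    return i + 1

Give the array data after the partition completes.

6 6 6 6 6 13 11 13 11 13 8 14 14

pivot=6, i=-1
j=0: 11>6, skip
j=1: 14>6, skip
j=2: 6≤6, i=0, swap(0,2) ⇒ 6 14 11 11 6 13 6 13 6 13 8 14 6
j=3: 11>6, skip
j=4: 6≤6, i=1, swap(1,4) ⇒ 6 6 11 11 14 13 6 13 6 13 8 14 6
j=5: 13>6, skip
j=6: 6≤6, i=2, swap(2,6) ⇒ 6 6 6 11 14 13 11 13 6 13 8 14 6
j=7: 13>6, skip
j=8: 6≤6, i=3, swap(3,8) ⇒ 6 6 6 6 14 13 11 13 11 13 8 14 6
j=9: 13>6, skip
j=10: 8>6, skip
j=11: 14>6, skip
swap(4,12) ⇒ 6 6 6 6 6 13 11 13 11 13 8 14 14; return 4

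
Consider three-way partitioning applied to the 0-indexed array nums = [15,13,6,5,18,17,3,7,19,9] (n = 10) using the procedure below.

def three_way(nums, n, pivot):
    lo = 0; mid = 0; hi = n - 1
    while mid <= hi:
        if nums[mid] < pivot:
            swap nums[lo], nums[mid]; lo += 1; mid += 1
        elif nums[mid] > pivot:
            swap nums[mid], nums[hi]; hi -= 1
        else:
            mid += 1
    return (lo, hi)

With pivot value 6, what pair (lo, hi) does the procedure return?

(2, 2)

pivot = 6; lo=0, mid=0, hi=9
nums[mid]=15>6: swap nums[0],nums[9]; hi=8 → [9,13,6,5,18,17,3,7,19,15]
nums[mid]=9>6: swap nums[0],nums[8]; hi=7 → [19,13,6,5,18,17,3,7,9,15]
nums[mid]=19>6: swap nums[0],nums[7]; hi=6 → [7,13,6,5,18,17,3,19,9,15]
nums[mid]=7>6: swap nums[0],nums[6]; hi=5 → [3,13,6,5,18,17,7,19,9,15]
nums[mid]=3<6: swap nums[0],nums[0]; lo=1,mid=1 → [3,13,6,5,18,17,7,19,9,15]
nums[mid]=13>6: swap nums[1],nums[5]; hi=4 → [3,17,6,5,18,13,7,19,9,15]
nums[mid]=17>6: swap nums[1],nums[4]; hi=3 → [3,18,6,5,17,13,7,19,9,15]
nums[mid]=18>6: swap nums[1],nums[3]; hi=2 → [3,5,6,18,17,13,7,19,9,15]
nums[mid]=5<6: swap nums[1],nums[1]; lo=2,mid=2 → [3,5,6,18,17,13,7,19,9,15]
nums[mid]=6=6: mid=3
end: lo=2, hi=2; nums = [3,5,6,18,17,13,7,19,9,15]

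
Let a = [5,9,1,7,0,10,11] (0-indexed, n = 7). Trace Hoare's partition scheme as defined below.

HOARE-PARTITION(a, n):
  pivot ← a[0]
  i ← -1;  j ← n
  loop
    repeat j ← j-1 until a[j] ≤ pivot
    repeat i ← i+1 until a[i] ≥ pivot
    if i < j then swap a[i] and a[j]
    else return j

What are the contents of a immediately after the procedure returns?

pivot = a[0] = 5; i = -1, j = 7
j→4 (a[4]=0≤5), i→0 (a[0]=5≥5); i<j, swap → [0,9,1,7,5,10,11]
j→2 (a[2]=1≤5), i→1 (a[1]=9≥5); i<j, swap → [0,1,9,7,5,10,11]
j→1, i→2; i≥j, return j=1. a = [0,1,9,7,5,10,11]

[0,1,9,7,5,10,11]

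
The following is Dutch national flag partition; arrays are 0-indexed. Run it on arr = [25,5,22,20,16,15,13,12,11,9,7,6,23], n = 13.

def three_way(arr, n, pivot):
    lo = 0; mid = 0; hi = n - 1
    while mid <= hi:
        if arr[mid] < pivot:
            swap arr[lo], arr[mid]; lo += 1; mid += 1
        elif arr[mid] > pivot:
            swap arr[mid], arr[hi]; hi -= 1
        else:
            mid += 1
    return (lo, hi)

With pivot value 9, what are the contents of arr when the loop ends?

lo=0 mid=0 hi=12
25>9: swap(0,12), hi=11 ⇒ [23,5,22,20,16,15,13,12,11,9,7,6,25]
23>9: swap(0,11), hi=10 ⇒ [6,5,22,20,16,15,13,12,11,9,7,23,25]
6<9: swap(0,0), lo=1 mid=1 ⇒ [6,5,22,20,16,15,13,12,11,9,7,23,25]
5<9: swap(1,1), lo=2 mid=2 ⇒ [6,5,22,20,16,15,13,12,11,9,7,23,25]
22>9: swap(2,10), hi=9 ⇒ [6,5,7,20,16,15,13,12,11,9,22,23,25]
7<9: swap(2,2), lo=3 mid=3 ⇒ [6,5,7,20,16,15,13,12,11,9,22,23,25]
20>9: swap(3,9), hi=8 ⇒ [6,5,7,9,16,15,13,12,11,20,22,23,25]
9=9: mid=4
16>9: swap(4,8), hi=7 ⇒ [6,5,7,9,11,15,13,12,16,20,22,23,25]
11>9: swap(4,7), hi=6 ⇒ [6,5,7,9,12,15,13,11,16,20,22,23,25]
12>9: swap(4,6), hi=5 ⇒ [6,5,7,9,13,15,12,11,16,20,22,23,25]
13>9: swap(4,5), hi=4 ⇒ [6,5,7,9,15,13,12,11,16,20,22,23,25]
15>9: swap(4,4), hi=3 ⇒ [6,5,7,9,15,13,12,11,16,20,22,23,25]
done. lo=3 hi=3; arr=[6,5,7,9,15,13,12,11,16,20,22,23,25]

[6,5,7,9,15,13,12,11,16,20,22,23,25]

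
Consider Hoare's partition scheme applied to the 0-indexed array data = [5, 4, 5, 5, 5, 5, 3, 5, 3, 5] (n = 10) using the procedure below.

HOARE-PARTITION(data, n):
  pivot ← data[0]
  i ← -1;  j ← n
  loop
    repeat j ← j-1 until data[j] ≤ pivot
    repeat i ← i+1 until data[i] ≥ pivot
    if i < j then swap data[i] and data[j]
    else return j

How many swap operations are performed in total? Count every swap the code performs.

pivot=5
j stops at 9 (5), i stops at 0 (5); swap ⇒ [5, 4, 5, 5, 5, 5, 3, 5, 3, 5]
j stops at 8 (3), i stops at 2 (5); swap ⇒ [5, 4, 3, 5, 5, 5, 3, 5, 5, 5]
j stops at 7 (5), i stops at 3 (5); swap ⇒ [5, 4, 3, 5, 5, 5, 3, 5, 5, 5]
j stops at 6 (3), i stops at 4 (5); swap ⇒ [5, 4, 3, 5, 3, 5, 5, 5, 5, 5]
j stops at 5, i stops at 5; i≥j ⇒ return 5. data=[5, 4, 3, 5, 3, 5, 5, 5, 5, 5]

4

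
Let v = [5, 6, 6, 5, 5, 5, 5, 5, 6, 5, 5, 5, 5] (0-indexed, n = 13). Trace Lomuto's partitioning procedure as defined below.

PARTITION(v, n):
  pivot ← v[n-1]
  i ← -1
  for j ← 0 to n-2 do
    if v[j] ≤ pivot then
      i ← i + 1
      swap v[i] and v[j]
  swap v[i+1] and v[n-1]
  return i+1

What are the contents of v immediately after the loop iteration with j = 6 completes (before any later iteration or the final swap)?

[5, 5, 5, 5, 5, 6, 6, 5, 6, 5, 5, 5, 5]

pivot=5, i=-1
j=0: 5≤5, i=0, swap(0,0) ⇒ [5, 6, 6, 5, 5, 5, 5, 5, 6, 5, 5, 5, 5]
j=1: 6>5, skip
j=2: 6>5, skip
j=3: 5≤5, i=1, swap(1,3) ⇒ [5, 5, 6, 6, 5, 5, 5, 5, 6, 5, 5, 5, 5]
j=4: 5≤5, i=2, swap(2,4) ⇒ [5, 5, 5, 6, 6, 5, 5, 5, 6, 5, 5, 5, 5]
j=5: 5≤5, i=3, swap(3,5) ⇒ [5, 5, 5, 5, 6, 6, 5, 5, 6, 5, 5, 5, 5]
j=6: 5≤5, i=4, swap(4,6) ⇒ [5, 5, 5, 5, 5, 6, 6, 5, 6, 5, 5, 5, 5]
(after j=6) v = [5, 5, 5, 5, 5, 6, 6, 5, 6, 5, 5, 5, 5]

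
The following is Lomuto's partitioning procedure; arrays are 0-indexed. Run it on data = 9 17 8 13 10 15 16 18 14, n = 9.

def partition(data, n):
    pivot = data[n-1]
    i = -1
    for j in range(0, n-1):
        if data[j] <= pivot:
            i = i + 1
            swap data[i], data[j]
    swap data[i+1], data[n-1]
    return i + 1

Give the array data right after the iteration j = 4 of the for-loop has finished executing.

pivot=14, i=-1
j=0: 9≤14, i=0, swap(0,0) ⇒ 9 17 8 13 10 15 16 18 14
j=1: 17>14, skip
j=2: 8≤14, i=1, swap(1,2) ⇒ 9 8 17 13 10 15 16 18 14
j=3: 13≤14, i=2, swap(2,3) ⇒ 9 8 13 17 10 15 16 18 14
j=4: 10≤14, i=3, swap(3,4) ⇒ 9 8 13 10 17 15 16 18 14
(after j=4) data = 9 8 13 10 17 15 16 18 14

9 8 13 10 17 15 16 18 14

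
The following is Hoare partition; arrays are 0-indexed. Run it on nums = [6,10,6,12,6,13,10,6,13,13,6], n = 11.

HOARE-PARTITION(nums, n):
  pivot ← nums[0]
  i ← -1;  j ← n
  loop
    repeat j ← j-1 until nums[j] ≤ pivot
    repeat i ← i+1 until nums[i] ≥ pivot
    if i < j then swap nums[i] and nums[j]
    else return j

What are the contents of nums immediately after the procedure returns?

pivot=6
j stops at 10 (6), i stops at 0 (6); swap ⇒ [6,10,6,12,6,13,10,6,13,13,6]
j stops at 7 (6), i stops at 1 (10); swap ⇒ [6,6,6,12,6,13,10,10,13,13,6]
j stops at 4 (6), i stops at 2 (6); swap ⇒ [6,6,6,12,6,13,10,10,13,13,6]
j stops at 2, i stops at 3; i≥j ⇒ return 2. nums=[6,6,6,12,6,13,10,10,13,13,6]

[6,6,6,12,6,13,10,10,13,13,6]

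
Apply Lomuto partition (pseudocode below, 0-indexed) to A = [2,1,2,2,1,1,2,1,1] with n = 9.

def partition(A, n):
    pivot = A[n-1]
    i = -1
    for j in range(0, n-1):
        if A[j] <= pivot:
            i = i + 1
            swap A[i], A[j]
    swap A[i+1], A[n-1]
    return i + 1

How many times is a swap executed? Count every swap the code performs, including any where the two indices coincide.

pivot = A[8] = 1; i = -1
j=0: A[0]=2 > 1 → no swap
j=1: A[1]=1 ≤ 1 → i=0, swap A[0],A[1] → [1,2,2,2,1,1,2,1,1]
j=2: A[2]=2 > 1 → no swap
j=3: A[3]=2 > 1 → no swap
j=4: A[4]=1 ≤ 1 → i=1, swap A[1],A[4] → [1,1,2,2,2,1,2,1,1]
j=5: A[5]=1 ≤ 1 → i=2, swap A[2],A[5] → [1,1,1,2,2,2,2,1,1]
j=6: A[6]=2 > 1 → no swap
j=7: A[7]=1 ≤ 1 → i=3, swap A[3],A[7] → [1,1,1,1,2,2,2,2,1]
final swap A[4],A[8] → [1,1,1,1,1,2,2,2,2]; return 4

5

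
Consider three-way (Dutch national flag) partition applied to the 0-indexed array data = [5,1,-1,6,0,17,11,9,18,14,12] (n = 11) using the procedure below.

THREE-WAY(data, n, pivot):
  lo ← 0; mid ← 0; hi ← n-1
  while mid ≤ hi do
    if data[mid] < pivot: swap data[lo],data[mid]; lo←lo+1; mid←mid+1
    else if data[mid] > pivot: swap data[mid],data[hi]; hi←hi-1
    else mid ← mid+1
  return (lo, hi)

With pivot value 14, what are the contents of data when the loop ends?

[5,1,-1,6,0,12,11,9,14,18,17]

lo=0 mid=0 hi=10
5<14: swap(0,0), lo=1 mid=1 ⇒ [5,1,-1,6,0,17,11,9,18,14,12]
1<14: swap(1,1), lo=2 mid=2 ⇒ [5,1,-1,6,0,17,11,9,18,14,12]
-1<14: swap(2,2), lo=3 mid=3 ⇒ [5,1,-1,6,0,17,11,9,18,14,12]
6<14: swap(3,3), lo=4 mid=4 ⇒ [5,1,-1,6,0,17,11,9,18,14,12]
0<14: swap(4,4), lo=5 mid=5 ⇒ [5,1,-1,6,0,17,11,9,18,14,12]
17>14: swap(5,10), hi=9 ⇒ [5,1,-1,6,0,12,11,9,18,14,17]
12<14: swap(5,5), lo=6 mid=6 ⇒ [5,1,-1,6,0,12,11,9,18,14,17]
11<14: swap(6,6), lo=7 mid=7 ⇒ [5,1,-1,6,0,12,11,9,18,14,17]
9<14: swap(7,7), lo=8 mid=8 ⇒ [5,1,-1,6,0,12,11,9,18,14,17]
18>14: swap(8,9), hi=8 ⇒ [5,1,-1,6,0,12,11,9,14,18,17]
14=14: mid=9
done. lo=8 hi=8; data=[5,1,-1,6,0,12,11,9,14,18,17]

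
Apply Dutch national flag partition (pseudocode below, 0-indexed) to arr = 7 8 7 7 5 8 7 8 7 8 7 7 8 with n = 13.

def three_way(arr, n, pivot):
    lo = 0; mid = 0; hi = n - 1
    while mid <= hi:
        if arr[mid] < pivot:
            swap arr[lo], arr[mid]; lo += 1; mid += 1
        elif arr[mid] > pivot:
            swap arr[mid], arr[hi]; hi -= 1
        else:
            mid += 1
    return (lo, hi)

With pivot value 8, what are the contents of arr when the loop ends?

pivot = 8; lo=0, mid=0, hi=12
arr[mid]=7<8: swap arr[0],arr[0]; lo=1,mid=1 → 7 8 7 7 5 8 7 8 7 8 7 7 8
arr[mid]=8=8: mid=2
arr[mid]=7<8: swap arr[1],arr[2]; lo=2,mid=3 → 7 7 8 7 5 8 7 8 7 8 7 7 8
arr[mid]=7<8: swap arr[2],arr[3]; lo=3,mid=4 → 7 7 7 8 5 8 7 8 7 8 7 7 8
arr[mid]=5<8: swap arr[3],arr[4]; lo=4,mid=5 → 7 7 7 5 8 8 7 8 7 8 7 7 8
arr[mid]=8=8: mid=6
arr[mid]=7<8: swap arr[4],arr[6]; lo=5,mid=7 → 7 7 7 5 7 8 8 8 7 8 7 7 8
arr[mid]=8=8: mid=8
arr[mid]=7<8: swap arr[5],arr[8]; lo=6,mid=9 → 7 7 7 5 7 7 8 8 8 8 7 7 8
arr[mid]=8=8: mid=10
arr[mid]=7<8: swap arr[6],arr[10]; lo=7,mid=11 → 7 7 7 5 7 7 7 8 8 8 8 7 8
arr[mid]=7<8: swap arr[7],arr[11]; lo=8,mid=12 → 7 7 7 5 7 7 7 7 8 8 8 8 8
arr[mid]=8=8: mid=13
end: lo=8, hi=12; arr = 7 7 7 5 7 7 7 7 8 8 8 8 8

7 7 7 5 7 7 7 7 8 8 8 8 8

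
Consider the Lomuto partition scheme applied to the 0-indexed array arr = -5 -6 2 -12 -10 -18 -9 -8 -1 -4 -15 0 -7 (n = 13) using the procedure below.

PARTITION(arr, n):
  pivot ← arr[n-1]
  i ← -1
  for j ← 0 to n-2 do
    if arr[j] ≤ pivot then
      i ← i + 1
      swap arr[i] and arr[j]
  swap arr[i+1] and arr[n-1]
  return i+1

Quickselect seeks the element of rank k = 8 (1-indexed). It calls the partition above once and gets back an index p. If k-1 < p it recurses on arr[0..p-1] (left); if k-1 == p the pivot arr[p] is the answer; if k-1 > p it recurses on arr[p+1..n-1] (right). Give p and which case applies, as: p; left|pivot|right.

pivot = arr[12] = -7; i = -1
j=0: arr[0]=-5 > -7 → no swap
j=1: arr[1]=-6 > -7 → no swap
j=2: arr[2]=2 > -7 → no swap
j=3: arr[3]=-12 ≤ -7 → i=0, swap arr[0],arr[3] → -12 -6 2 -5 -10 -18 -9 -8 -1 -4 -15 0 -7
j=4: arr[4]=-10 ≤ -7 → i=1, swap arr[1],arr[4] → -12 -10 2 -5 -6 -18 -9 -8 -1 -4 -15 0 -7
j=5: arr[5]=-18 ≤ -7 → i=2, swap arr[2],arr[5] → -12 -10 -18 -5 -6 2 -9 -8 -1 -4 -15 0 -7
j=6: arr[6]=-9 ≤ -7 → i=3, swap arr[3],arr[6] → -12 -10 -18 -9 -6 2 -5 -8 -1 -4 -15 0 -7
j=7: arr[7]=-8 ≤ -7 → i=4, swap arr[4],arr[7] → -12 -10 -18 -9 -8 2 -5 -6 -1 -4 -15 0 -7
j=8: arr[8]=-1 > -7 → no swap
j=9: arr[9]=-4 > -7 → no swap
j=10: arr[10]=-15 ≤ -7 → i=5, swap arr[5],arr[10] → -12 -10 -18 -9 -8 -15 -5 -6 -1 -4 2 0 -7
j=11: arr[11]=0 > -7 → no swap
final swap arr[6],arr[12] → -12 -10 -18 -9 -8 -15 -7 -6 -1 -4 2 0 -5; return 6
p = 6; k-1 = 7 > 6 ⇒ right

6; right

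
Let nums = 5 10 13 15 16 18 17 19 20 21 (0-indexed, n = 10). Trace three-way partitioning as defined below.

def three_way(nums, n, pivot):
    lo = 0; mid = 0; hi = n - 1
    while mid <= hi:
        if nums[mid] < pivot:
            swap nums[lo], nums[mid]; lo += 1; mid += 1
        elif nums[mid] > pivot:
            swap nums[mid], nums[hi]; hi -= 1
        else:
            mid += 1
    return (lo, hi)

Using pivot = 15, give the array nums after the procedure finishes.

lo=0 mid=0 hi=9
5<15: swap(0,0), lo=1 mid=1 ⇒ 5 10 13 15 16 18 17 19 20 21
10<15: swap(1,1), lo=2 mid=2 ⇒ 5 10 13 15 16 18 17 19 20 21
13<15: swap(2,2), lo=3 mid=3 ⇒ 5 10 13 15 16 18 17 19 20 21
15=15: mid=4
16>15: swap(4,9), hi=8 ⇒ 5 10 13 15 21 18 17 19 20 16
21>15: swap(4,8), hi=7 ⇒ 5 10 13 15 20 18 17 19 21 16
20>15: swap(4,7), hi=6 ⇒ 5 10 13 15 19 18 17 20 21 16
19>15: swap(4,6), hi=5 ⇒ 5 10 13 15 17 18 19 20 21 16
17>15: swap(4,5), hi=4 ⇒ 5 10 13 15 18 17 19 20 21 16
18>15: swap(4,4), hi=3 ⇒ 5 10 13 15 18 17 19 20 21 16
done. lo=3 hi=3; nums=5 10 13 15 18 17 19 20 21 16

5 10 13 15 18 17 19 20 21 16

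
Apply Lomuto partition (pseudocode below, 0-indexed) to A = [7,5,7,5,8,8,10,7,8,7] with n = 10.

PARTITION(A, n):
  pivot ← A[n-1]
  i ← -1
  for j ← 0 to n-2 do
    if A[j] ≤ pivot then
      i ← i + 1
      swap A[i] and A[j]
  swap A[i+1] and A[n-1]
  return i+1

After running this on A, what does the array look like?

pivot = A[9] = 7; i = -1
j=0: A[0]=7 ≤ 7 → i=0, swap A[0],A[0] (no change) → [7,5,7,5,8,8,10,7,8,7]
j=1: A[1]=5 ≤ 7 → i=1, swap A[1],A[1] (no change) → [7,5,7,5,8,8,10,7,8,7]
j=2: A[2]=7 ≤ 7 → i=2, swap A[2],A[2] (no change) → [7,5,7,5,8,8,10,7,8,7]
j=3: A[3]=5 ≤ 7 → i=3, swap A[3],A[3] (no change) → [7,5,7,5,8,8,10,7,8,7]
j=4: A[4]=8 > 7 → no swap
j=5: A[5]=8 > 7 → no swap
j=6: A[6]=10 > 7 → no swap
j=7: A[7]=7 ≤ 7 → i=4, swap A[4],A[7] → [7,5,7,5,7,8,10,8,8,7]
j=8: A[8]=8 > 7 → no swap
final swap A[5],A[9] → [7,5,7,5,7,7,10,8,8,8]; return 5

[7,5,7,5,7,7,10,8,8,8]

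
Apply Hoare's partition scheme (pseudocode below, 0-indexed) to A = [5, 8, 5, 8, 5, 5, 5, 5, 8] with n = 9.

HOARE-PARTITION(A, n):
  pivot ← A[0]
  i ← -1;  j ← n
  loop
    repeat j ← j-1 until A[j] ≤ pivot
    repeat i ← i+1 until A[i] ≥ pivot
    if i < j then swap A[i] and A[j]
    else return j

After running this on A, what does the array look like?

pivot = A[0] = 5; i = -1, j = 9
j→7 (A[7]=5≤5), i→0 (A[0]=5≥5); i<j, swap → [5, 8, 5, 8, 5, 5, 5, 5, 8]
j→6 (A[6]=5≤5), i→1 (A[1]=8≥5); i<j, swap → [5, 5, 5, 8, 5, 5, 8, 5, 8]
j→5 (A[5]=5≤5), i→2 (A[2]=5≥5); i<j, swap → [5, 5, 5, 8, 5, 5, 8, 5, 8]
j→4 (A[4]=5≤5), i→3 (A[3]=8≥5); i<j, swap → [5, 5, 5, 5, 8, 5, 8, 5, 8]
j→3, i→4; i≥j, return j=3. A = [5, 5, 5, 5, 8, 5, 8, 5, 8]

[5, 5, 5, 5, 8, 5, 8, 5, 8]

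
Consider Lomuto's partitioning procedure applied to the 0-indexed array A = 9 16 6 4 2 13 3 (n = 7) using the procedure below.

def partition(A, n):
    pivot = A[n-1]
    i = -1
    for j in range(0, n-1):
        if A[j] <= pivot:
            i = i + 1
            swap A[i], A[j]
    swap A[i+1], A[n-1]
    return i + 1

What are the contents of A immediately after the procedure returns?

2 3 6 4 9 13 16

pivot=3, i=-1
j=0: 9>3, skip
j=1: 16>3, skip
j=2: 6>3, skip
j=3: 4>3, skip
j=4: 2≤3, i=0, swap(0,4) ⇒ 2 16 6 4 9 13 3
j=5: 13>3, skip
swap(1,6) ⇒ 2 3 6 4 9 13 16; return 1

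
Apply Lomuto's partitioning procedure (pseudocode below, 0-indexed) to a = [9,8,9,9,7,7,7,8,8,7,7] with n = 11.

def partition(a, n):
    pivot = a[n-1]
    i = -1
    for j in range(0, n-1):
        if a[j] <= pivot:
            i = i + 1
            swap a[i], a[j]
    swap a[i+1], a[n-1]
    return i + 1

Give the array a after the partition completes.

pivot = a[10] = 7; i = -1
j=0: a[0]=9 > 7 → no swap
j=1: a[1]=8 > 7 → no swap
j=2: a[2]=9 > 7 → no swap
j=3: a[3]=9 > 7 → no swap
j=4: a[4]=7 ≤ 7 → i=0, swap a[0],a[4] → [7,8,9,9,9,7,7,8,8,7,7]
j=5: a[5]=7 ≤ 7 → i=1, swap a[1],a[5] → [7,7,9,9,9,8,7,8,8,7,7]
j=6: a[6]=7 ≤ 7 → i=2, swap a[2],a[6] → [7,7,7,9,9,8,9,8,8,7,7]
j=7: a[7]=8 > 7 → no swap
j=8: a[8]=8 > 7 → no swap
j=9: a[9]=7 ≤ 7 → i=3, swap a[3],a[9] → [7,7,7,7,9,8,9,8,8,9,7]
final swap a[4],a[10] → [7,7,7,7,7,8,9,8,8,9,9]; return 4

[7,7,7,7,7,8,9,8,8,9,9]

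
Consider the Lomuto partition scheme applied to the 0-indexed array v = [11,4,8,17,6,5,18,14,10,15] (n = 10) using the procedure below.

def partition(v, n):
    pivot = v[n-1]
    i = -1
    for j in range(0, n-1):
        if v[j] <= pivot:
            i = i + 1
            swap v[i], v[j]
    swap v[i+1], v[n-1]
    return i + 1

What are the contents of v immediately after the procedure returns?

[11,4,8,6,5,14,10,15,18,17]

pivot=15, i=-1
j=0: 11≤15, i=0, swap(0,0) ⇒ [11,4,8,17,6,5,18,14,10,15]
j=1: 4≤15, i=1, swap(1,1) ⇒ [11,4,8,17,6,5,18,14,10,15]
j=2: 8≤15, i=2, swap(2,2) ⇒ [11,4,8,17,6,5,18,14,10,15]
j=3: 17>15, skip
j=4: 6≤15, i=3, swap(3,4) ⇒ [11,4,8,6,17,5,18,14,10,15]
j=5: 5≤15, i=4, swap(4,5) ⇒ [11,4,8,6,5,17,18,14,10,15]
j=6: 18>15, skip
j=7: 14≤15, i=5, swap(5,7) ⇒ [11,4,8,6,5,14,18,17,10,15]
j=8: 10≤15, i=6, swap(6,8) ⇒ [11,4,8,6,5,14,10,17,18,15]
swap(7,9) ⇒ [11,4,8,6,5,14,10,15,18,17]; return 7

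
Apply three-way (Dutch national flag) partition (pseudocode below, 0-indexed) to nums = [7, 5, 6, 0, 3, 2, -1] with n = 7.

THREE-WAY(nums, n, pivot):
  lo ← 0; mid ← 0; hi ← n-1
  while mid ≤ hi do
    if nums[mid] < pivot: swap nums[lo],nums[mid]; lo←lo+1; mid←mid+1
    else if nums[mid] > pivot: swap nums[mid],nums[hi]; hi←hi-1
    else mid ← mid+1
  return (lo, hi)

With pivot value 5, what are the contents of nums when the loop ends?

[-1, 2, 0, 3, 5, 6, 7]

pivot = 5; lo=0, mid=0, hi=6
nums[mid]=7>5: swap nums[0],nums[6]; hi=5 → [-1, 5, 6, 0, 3, 2, 7]
nums[mid]=-1<5: swap nums[0],nums[0]; lo=1,mid=1 → [-1, 5, 6, 0, 3, 2, 7]
nums[mid]=5=5: mid=2
nums[mid]=6>5: swap nums[2],nums[5]; hi=4 → [-1, 5, 2, 0, 3, 6, 7]
nums[mid]=2<5: swap nums[1],nums[2]; lo=2,mid=3 → [-1, 2, 5, 0, 3, 6, 7]
nums[mid]=0<5: swap nums[2],nums[3]; lo=3,mid=4 → [-1, 2, 0, 5, 3, 6, 7]
nums[mid]=3<5: swap nums[3],nums[4]; lo=4,mid=5 → [-1, 2, 0, 3, 5, 6, 7]
end: lo=4, hi=4; nums = [-1, 2, 0, 3, 5, 6, 7]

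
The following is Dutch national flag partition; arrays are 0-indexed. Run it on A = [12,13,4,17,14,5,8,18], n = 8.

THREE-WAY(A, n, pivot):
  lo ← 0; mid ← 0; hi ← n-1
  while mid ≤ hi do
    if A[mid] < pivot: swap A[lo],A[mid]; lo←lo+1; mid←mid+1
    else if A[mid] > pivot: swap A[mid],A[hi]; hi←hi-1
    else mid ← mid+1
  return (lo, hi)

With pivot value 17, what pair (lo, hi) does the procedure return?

pivot = 17; lo=0, mid=0, hi=7
A[mid]=12<17: swap A[0],A[0]; lo=1,mid=1 → [12,13,4,17,14,5,8,18]
A[mid]=13<17: swap A[1],A[1]; lo=2,mid=2 → [12,13,4,17,14,5,8,18]
A[mid]=4<17: swap A[2],A[2]; lo=3,mid=3 → [12,13,4,17,14,5,8,18]
A[mid]=17=17: mid=4
A[mid]=14<17: swap A[3],A[4]; lo=4,mid=5 → [12,13,4,14,17,5,8,18]
A[mid]=5<17: swap A[4],A[5]; lo=5,mid=6 → [12,13,4,14,5,17,8,18]
A[mid]=8<17: swap A[5],A[6]; lo=6,mid=7 → [12,13,4,14,5,8,17,18]
A[mid]=18>17: swap A[7],A[7]; hi=6 → [12,13,4,14,5,8,17,18]
end: lo=6, hi=6; A = [12,13,4,14,5,8,17,18]

(6, 6)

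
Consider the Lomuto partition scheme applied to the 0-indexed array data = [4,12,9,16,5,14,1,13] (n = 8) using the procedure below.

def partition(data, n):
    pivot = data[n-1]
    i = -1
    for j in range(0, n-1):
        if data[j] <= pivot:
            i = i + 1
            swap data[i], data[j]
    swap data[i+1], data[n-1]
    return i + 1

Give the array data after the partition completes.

pivot=13, i=-1
j=0: 4≤13, i=0, swap(0,0) ⇒ [4,12,9,16,5,14,1,13]
j=1: 12≤13, i=1, swap(1,1) ⇒ [4,12,9,16,5,14,1,13]
j=2: 9≤13, i=2, swap(2,2) ⇒ [4,12,9,16,5,14,1,13]
j=3: 16>13, skip
j=4: 5≤13, i=3, swap(3,4) ⇒ [4,12,9,5,16,14,1,13]
j=5: 14>13, skip
j=6: 1≤13, i=4, swap(4,6) ⇒ [4,12,9,5,1,14,16,13]
swap(5,7) ⇒ [4,12,9,5,1,13,16,14]; return 5

[4,12,9,5,1,13,16,14]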